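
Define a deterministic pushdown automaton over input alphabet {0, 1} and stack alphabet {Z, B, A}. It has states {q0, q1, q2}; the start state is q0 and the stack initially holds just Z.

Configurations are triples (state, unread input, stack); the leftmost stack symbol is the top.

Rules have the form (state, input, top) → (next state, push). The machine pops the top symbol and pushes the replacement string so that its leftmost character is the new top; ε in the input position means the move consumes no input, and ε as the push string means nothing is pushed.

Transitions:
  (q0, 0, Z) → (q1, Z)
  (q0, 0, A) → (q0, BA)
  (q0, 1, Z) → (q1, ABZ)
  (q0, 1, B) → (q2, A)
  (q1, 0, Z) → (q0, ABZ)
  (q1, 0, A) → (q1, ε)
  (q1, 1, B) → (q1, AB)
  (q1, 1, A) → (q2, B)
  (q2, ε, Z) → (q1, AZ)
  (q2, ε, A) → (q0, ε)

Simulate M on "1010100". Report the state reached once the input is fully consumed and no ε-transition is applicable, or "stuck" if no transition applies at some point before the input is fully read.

(q0, 1010100, Z)
  read 1, top Z: go to q1, push ABZ → (q1, 010100, ABZ)
  read 0, top A: go to q1, push ε → (q1, 10100, BZ)
  read 1, top B: go to q1, push AB → (q1, 0100, ABZ)
  read 0, top A: go to q1, push ε → (q1, 100, BZ)
  read 1, top B: go to q1, push AB → (q1, 00, ABZ)
  read 0, top A: go to q1, push ε → (q1, 0, BZ)
No transition for (q1, 0, top B); M blocks with input 0 remaining.

stuck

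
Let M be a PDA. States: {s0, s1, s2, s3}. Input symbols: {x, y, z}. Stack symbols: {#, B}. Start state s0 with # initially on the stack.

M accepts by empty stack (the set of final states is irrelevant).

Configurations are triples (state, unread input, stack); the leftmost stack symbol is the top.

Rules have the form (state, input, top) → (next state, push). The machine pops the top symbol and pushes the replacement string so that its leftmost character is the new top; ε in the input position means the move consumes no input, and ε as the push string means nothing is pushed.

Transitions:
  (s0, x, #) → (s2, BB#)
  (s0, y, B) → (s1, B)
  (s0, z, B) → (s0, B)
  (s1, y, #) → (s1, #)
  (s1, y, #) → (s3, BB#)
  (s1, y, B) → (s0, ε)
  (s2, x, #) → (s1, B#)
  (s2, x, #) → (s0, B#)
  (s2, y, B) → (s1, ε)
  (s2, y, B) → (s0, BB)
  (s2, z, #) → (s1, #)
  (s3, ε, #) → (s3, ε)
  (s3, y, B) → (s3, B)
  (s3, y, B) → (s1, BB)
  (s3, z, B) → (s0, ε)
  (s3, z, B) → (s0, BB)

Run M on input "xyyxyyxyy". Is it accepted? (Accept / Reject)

No computation consumes all input and empties the stack.

Reject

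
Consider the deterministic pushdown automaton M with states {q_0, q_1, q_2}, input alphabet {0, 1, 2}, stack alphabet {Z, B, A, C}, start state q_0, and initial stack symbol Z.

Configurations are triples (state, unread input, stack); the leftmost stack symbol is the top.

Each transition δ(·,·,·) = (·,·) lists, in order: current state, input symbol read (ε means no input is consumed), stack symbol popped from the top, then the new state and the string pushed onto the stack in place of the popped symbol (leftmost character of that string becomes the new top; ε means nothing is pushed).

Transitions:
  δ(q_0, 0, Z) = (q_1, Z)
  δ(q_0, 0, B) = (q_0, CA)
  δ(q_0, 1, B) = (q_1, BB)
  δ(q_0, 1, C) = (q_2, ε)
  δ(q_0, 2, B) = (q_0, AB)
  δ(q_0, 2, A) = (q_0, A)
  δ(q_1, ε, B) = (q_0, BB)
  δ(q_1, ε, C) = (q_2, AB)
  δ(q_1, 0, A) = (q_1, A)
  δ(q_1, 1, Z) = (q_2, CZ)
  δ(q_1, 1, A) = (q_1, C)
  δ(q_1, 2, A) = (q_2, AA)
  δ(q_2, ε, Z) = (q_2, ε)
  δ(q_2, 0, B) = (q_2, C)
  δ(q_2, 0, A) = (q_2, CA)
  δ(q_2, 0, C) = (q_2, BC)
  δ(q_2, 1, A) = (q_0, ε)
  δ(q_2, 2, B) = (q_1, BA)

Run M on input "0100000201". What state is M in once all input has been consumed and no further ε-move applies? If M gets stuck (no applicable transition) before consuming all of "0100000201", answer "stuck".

q_2

(q_0, 0100000201, Z) ⊢ (q_1, 100000201, Z) ⊢ (q_2, 00000201, CZ) ⊢ (q_2, 0000201, BCZ) ⊢ (q_2, 000201, CCZ) ⊢ (q_2, 00201, BCCZ) ⊢ (q_2, 0201, CCCZ) ⊢ (q_2, 201, BCCCZ) ⊢ (q_1, 01, BACCCZ) ⊢ (q_0, 01, BBACCCZ) ⊢ (q_0, 1, CABACCCZ) ⊢ (q_2, ε, ABACCCZ)
All input consumed; M is in state q_2.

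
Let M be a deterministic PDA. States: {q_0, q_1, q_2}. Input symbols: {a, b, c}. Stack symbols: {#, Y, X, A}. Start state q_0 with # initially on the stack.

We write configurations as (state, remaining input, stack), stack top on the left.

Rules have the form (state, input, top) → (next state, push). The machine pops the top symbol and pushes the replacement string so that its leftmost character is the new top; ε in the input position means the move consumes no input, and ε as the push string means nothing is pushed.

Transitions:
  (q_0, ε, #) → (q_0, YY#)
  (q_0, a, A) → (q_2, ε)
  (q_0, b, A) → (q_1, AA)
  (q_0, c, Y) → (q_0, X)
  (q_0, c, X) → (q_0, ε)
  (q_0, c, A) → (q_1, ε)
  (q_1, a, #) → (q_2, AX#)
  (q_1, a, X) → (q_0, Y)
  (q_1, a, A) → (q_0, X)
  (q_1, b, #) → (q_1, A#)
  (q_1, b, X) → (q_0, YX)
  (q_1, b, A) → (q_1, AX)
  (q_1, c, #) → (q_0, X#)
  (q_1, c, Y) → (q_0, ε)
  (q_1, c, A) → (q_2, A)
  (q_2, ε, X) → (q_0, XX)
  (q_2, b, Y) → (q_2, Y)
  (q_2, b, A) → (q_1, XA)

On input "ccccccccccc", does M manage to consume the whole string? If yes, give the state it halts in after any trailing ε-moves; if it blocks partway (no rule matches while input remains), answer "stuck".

q_0

(q_0, ccccccccccc, #)
  ε-move, top #: go to q_0, push YY# → (q_0, ccccccccccc, YY#)
  read c, top Y: go to q_0, push X → (q_0, cccccccccc, XY#)
  read c, top X: go to q_0, push ε → (q_0, ccccccccc, Y#)
  read c, top Y: go to q_0, push X → (q_0, cccccccc, X#)
  read c, top X: go to q_0, push ε → (q_0, ccccccc, #)
  ε-move, top #: go to q_0, push YY# → (q_0, ccccccc, YY#)
  read c, top Y: go to q_0, push X → (q_0, cccccc, XY#)
  read c, top X: go to q_0, push ε → (q_0, ccccc, Y#)
  read c, top Y: go to q_0, push X → (q_0, cccc, X#)
  read c, top X: go to q_0, push ε → (q_0, ccc, #)
  ε-move, top #: go to q_0, push YY# → (q_0, ccc, YY#)
  read c, top Y: go to q_0, push X → (q_0, cc, XY#)
  read c, top X: go to q_0, push ε → (q_0, c, Y#)
  read c, top Y: go to q_0, push X → (q_0, ε, X#)
All input consumed; M is in state q_0.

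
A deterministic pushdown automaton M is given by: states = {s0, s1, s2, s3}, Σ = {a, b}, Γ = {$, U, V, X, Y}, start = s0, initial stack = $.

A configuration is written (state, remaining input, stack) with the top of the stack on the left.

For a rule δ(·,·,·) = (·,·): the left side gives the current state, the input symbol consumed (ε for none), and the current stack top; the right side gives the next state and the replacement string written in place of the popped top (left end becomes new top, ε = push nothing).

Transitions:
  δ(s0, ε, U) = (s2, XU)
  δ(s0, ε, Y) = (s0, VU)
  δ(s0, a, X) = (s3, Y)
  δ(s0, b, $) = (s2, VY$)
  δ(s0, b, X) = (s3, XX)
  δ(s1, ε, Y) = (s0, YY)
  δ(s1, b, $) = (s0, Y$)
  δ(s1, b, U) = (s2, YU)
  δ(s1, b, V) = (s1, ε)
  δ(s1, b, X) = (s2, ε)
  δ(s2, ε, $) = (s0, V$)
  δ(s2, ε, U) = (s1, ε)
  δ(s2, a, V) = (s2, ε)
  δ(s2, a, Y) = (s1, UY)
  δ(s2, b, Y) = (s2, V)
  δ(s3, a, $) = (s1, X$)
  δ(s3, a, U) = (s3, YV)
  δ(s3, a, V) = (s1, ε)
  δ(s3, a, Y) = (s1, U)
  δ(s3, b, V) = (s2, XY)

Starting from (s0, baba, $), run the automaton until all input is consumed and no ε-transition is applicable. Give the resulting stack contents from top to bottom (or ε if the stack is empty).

V$

(s0, baba, $)
  read b, top $: go to s2, push VY$ → (s2, aba, VY$)
  read a, top V: go to s2, push ε → (s2, ba, Y$)
  read b, top Y: go to s2, push V → (s2, a, V$)
  read a, top V: go to s2, push ε → (s2, ε, $)
  ε-move, top $: go to s0, push V$ → (s0, ε, V$)
All input consumed in state s0 with stack V$.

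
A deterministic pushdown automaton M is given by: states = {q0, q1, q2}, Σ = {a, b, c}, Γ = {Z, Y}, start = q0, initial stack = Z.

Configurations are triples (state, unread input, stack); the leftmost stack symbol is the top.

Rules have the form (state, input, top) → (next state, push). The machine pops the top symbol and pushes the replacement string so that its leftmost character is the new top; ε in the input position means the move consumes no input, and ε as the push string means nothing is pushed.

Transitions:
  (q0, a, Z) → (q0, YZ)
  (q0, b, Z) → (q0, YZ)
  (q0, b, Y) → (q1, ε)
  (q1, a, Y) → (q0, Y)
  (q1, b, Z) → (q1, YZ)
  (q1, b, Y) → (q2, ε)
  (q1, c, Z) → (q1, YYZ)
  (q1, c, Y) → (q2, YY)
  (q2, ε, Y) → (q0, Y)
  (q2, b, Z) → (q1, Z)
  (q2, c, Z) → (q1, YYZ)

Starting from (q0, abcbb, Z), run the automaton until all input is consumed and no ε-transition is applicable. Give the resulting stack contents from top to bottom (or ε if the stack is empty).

(q0, abcbb, Z) ⊢ (q0, bcbb, YZ) ⊢ (q1, cbb, Z) ⊢ (q1, bb, YYZ) ⊢ (q2, b, YZ) ⊢ (q0, b, YZ) ⊢ (q1, ε, Z)
All input consumed in state q1 with stack Z.

Z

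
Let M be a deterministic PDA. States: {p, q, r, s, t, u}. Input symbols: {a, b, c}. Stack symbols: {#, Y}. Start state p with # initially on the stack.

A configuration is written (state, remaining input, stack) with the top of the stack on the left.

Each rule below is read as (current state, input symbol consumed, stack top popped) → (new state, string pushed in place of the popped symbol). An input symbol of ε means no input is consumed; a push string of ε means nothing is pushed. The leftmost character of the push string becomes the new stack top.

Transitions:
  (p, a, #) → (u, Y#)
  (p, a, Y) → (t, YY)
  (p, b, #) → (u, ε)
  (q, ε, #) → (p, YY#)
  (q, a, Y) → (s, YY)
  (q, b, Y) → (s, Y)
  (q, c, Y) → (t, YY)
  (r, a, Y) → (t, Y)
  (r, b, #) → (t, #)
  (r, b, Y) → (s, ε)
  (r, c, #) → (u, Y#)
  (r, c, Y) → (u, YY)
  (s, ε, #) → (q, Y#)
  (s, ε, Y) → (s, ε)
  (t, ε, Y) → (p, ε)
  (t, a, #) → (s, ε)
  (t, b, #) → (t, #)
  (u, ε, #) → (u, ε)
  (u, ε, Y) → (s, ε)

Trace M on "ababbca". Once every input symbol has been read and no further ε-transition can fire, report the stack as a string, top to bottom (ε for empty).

Y#

(p, ababbca, #)
  read a, top #: go to u, push Y# → (u, babbca, Y#)
  ε-move, top Y: go to s, push ε → (s, babbca, #)
  ε-move, top #: go to q, push Y# → (q, babbca, Y#)
  read b, top Y: go to s, push Y → (s, abbca, Y#)
  ε-move, top Y: go to s, push ε → (s, abbca, #)
  ε-move, top #: go to q, push Y# → (q, abbca, Y#)
  read a, top Y: go to s, push YY → (s, bbca, YY#)
  ε-move, top Y: go to s, push ε → (s, bbca, Y#)
  ε-move, top Y: go to s, push ε → (s, bbca, #)
  ε-move, top #: go to q, push Y# → (q, bbca, Y#)
  read b, top Y: go to s, push Y → (s, bca, Y#)
  ε-move, top Y: go to s, push ε → (s, bca, #)
  ε-move, top #: go to q, push Y# → (q, bca, Y#)
  read b, top Y: go to s, push Y → (s, ca, Y#)
  ε-move, top Y: go to s, push ε → (s, ca, #)
  ε-move, top #: go to q, push Y# → (q, ca, Y#)
  read c, top Y: go to t, push YY → (t, a, YY#)
  ε-move, top Y: go to p, push ε → (p, a, Y#)
  read a, top Y: go to t, push YY → (t, ε, YY#)
  ε-move, top Y: go to p, push ε → (p, ε, Y#)
All input consumed in state p with stack Y#.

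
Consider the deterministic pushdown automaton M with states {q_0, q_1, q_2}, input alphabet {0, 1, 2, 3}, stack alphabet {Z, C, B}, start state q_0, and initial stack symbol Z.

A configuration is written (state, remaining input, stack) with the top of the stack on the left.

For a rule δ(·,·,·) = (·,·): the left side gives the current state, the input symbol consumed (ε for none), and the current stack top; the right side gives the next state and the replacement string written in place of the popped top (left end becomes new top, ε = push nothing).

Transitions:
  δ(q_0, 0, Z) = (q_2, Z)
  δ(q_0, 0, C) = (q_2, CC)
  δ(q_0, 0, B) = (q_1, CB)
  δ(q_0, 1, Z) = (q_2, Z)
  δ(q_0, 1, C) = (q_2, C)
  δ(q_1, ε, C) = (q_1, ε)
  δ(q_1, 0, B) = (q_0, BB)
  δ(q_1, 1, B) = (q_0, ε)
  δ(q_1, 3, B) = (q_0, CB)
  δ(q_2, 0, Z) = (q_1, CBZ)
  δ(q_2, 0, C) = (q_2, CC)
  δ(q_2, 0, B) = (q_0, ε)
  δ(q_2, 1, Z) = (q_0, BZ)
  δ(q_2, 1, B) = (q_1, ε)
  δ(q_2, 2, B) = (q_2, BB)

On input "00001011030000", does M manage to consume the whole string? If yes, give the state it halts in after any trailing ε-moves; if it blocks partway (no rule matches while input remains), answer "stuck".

q_2

(q_0, 00001011030000, Z) ⊢ (q_2, 0001011030000, Z) ⊢ (q_1, 001011030000, CBZ) ⊢ (q_1, 001011030000, BZ) ⊢ (q_0, 01011030000, BBZ) ⊢ (q_1, 1011030000, CBBZ) ⊢ (q_1, 1011030000, BBZ) ⊢ (q_0, 011030000, BZ) ⊢ (q_1, 11030000, CBZ) ⊢ (q_1, 11030000, BZ) ⊢ (q_0, 1030000, Z) ⊢ (q_2, 030000, Z) ⊢ (q_1, 30000, CBZ) ⊢ (q_1, 30000, BZ) ⊢ (q_0, 0000, CBZ) ⊢ (q_2, 000, CCBZ) ⊢ (q_2, 00, CCCBZ) ⊢ (q_2, 0, CCCCBZ) ⊢ (q_2, ε, CCCCCBZ)
All input consumed; M is in state q_2.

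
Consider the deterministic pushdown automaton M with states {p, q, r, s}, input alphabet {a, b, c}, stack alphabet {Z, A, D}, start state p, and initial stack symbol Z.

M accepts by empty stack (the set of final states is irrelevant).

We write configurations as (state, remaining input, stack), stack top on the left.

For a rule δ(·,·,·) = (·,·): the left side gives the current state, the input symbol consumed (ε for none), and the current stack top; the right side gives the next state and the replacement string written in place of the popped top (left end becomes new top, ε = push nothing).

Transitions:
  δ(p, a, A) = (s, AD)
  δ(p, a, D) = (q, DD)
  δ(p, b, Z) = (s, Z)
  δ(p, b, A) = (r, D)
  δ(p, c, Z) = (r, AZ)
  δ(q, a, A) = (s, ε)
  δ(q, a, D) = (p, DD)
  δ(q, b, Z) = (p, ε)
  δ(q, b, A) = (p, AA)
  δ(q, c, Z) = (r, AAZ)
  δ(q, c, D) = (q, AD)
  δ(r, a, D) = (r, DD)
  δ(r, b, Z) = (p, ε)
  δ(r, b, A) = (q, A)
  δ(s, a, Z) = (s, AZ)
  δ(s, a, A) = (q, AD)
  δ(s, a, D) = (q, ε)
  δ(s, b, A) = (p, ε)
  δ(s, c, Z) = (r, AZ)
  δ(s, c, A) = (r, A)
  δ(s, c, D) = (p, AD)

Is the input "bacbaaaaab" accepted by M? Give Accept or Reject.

Accept

(p, bacbaaaaab, Z) ⊢ (s, acbaaaaab, Z) ⊢ (s, cbaaaaab, AZ) ⊢ (r, baaaaab, AZ) ⊢ (q, aaaaab, AZ) ⊢ (s, aaaab, Z) ⊢ (s, aaab, AZ) ⊢ (q, aab, ADZ) ⊢ (s, ab, DZ) ⊢ (q, b, Z) ⊢ (p, ε, ε)
All input consumed and the stack is empty.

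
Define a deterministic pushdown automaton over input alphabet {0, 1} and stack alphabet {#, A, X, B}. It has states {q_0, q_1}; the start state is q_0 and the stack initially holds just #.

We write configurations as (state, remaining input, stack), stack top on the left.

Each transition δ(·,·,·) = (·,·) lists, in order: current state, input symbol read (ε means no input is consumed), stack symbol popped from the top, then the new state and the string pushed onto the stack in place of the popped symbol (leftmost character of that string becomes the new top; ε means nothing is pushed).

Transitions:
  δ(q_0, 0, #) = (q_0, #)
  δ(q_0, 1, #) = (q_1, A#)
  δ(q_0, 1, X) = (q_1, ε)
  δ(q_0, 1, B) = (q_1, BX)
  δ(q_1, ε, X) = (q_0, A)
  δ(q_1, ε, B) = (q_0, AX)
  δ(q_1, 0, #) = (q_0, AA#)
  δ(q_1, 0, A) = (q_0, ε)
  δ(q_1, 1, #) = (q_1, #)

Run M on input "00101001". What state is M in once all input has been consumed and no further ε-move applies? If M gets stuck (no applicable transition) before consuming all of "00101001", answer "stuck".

q_1

(q_0, 00101001, #)
  read 0, top #: go to q_0, push # → (q_0, 0101001, #)
  read 0, top #: go to q_0, push # → (q_0, 101001, #)
  read 1, top #: go to q_1, push A# → (q_1, 01001, A#)
  read 0, top A: go to q_0, push ε → (q_0, 1001, #)
  read 1, top #: go to q_1, push A# → (q_1, 001, A#)
  read 0, top A: go to q_0, push ε → (q_0, 01, #)
  read 0, top #: go to q_0, push # → (q_0, 1, #)
  read 1, top #: go to q_1, push A# → (q_1, ε, A#)
All input consumed; M is in state q_1.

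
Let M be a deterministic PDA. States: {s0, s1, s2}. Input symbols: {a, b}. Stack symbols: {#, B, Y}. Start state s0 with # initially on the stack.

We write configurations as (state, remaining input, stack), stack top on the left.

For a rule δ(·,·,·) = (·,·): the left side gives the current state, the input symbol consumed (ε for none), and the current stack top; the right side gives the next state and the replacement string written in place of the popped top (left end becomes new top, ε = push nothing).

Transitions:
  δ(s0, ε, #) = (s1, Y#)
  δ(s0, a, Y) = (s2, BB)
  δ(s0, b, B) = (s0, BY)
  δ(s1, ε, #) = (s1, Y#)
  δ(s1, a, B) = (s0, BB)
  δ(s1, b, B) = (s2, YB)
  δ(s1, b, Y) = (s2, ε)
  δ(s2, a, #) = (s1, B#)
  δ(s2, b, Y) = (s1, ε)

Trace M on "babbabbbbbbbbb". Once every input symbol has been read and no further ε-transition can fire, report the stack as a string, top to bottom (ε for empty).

(s0, babbabbbbbbbbb, #) ⊢ (s1, babbabbbbbbbbb, Y#) ⊢ (s2, abbabbbbbbbbb, #) ⊢ (s1, bbabbbbbbbbb, B#) ⊢ (s2, babbbbbbbbb, YB#) ⊢ (s1, abbbbbbbbb, B#) ⊢ (s0, bbbbbbbbb, BB#) ⊢ (s0, bbbbbbbb, BYB#) ⊢ (s0, bbbbbbb, BYYB#) ⊢ (s0, bbbbbb, BYYYB#) ⊢ (s0, bbbbb, BYYYYB#) ⊢ (s0, bbbb, BYYYYYB#) ⊢ (s0, bbb, BYYYYYYB#) ⊢ (s0, bb, BYYYYYYYB#) ⊢ (s0, b, BYYYYYYYYB#) ⊢ (s0, ε, BYYYYYYYYYB#)
All input consumed in state s0 with stack BYYYYYYYYYB#.

BYYYYYYYYYB#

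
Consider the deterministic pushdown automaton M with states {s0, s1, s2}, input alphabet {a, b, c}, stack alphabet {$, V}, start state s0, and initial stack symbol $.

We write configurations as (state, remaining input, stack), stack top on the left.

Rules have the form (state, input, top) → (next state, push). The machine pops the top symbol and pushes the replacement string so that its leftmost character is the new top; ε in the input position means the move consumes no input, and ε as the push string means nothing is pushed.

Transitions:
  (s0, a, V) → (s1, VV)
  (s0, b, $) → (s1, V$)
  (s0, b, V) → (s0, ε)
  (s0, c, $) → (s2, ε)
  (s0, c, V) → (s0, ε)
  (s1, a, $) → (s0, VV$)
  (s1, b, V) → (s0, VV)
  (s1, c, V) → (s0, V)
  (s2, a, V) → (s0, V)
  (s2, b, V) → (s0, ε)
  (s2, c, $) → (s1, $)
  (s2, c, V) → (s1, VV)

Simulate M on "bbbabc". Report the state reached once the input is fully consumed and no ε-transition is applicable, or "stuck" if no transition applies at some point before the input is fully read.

s0

(s0, bbbabc, $) ⊢ (s1, bbabc, V$) ⊢ (s0, babc, VV$) ⊢ (s0, abc, V$) ⊢ (s1, bc, VV$) ⊢ (s0, c, VVV$) ⊢ (s0, ε, VV$)
All input consumed; M is in state s0.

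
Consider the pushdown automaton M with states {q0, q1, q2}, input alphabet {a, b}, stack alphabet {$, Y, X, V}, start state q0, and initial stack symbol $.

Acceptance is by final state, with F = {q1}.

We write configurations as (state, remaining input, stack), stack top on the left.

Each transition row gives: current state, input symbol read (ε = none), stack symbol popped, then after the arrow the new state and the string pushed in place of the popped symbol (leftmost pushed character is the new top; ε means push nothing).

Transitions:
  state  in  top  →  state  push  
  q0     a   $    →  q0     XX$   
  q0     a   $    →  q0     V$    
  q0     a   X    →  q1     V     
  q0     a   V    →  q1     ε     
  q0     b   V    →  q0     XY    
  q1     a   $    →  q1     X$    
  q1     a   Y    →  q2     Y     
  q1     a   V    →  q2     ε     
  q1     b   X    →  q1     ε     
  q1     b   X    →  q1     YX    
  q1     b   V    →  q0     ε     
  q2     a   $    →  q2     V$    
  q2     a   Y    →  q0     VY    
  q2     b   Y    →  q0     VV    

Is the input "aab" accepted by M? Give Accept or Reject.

No computation consumes all input and reaches a final state.

Reject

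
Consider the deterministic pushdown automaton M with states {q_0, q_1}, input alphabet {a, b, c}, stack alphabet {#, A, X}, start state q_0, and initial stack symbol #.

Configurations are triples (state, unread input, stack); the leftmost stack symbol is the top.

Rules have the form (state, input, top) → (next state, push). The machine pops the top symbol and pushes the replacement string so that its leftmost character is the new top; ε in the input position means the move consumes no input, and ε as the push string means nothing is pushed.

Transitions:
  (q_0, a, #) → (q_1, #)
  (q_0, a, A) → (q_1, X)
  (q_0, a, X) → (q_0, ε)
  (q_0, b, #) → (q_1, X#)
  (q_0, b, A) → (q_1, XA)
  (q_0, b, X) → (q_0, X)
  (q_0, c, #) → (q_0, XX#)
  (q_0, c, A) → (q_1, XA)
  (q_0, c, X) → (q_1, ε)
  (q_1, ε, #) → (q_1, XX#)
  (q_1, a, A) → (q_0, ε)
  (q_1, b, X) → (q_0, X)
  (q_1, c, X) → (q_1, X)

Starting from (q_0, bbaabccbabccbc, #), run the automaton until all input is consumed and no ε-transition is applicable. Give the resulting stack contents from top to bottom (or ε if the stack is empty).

(q_0, bbaabccbabccbc, #) ⊢ (q_1, baabccbabccbc, X#) ⊢ (q_0, aabccbabccbc, X#) ⊢ (q_0, abccbabccbc, #) ⊢ (q_1, bccbabccbc, #) ⊢ (q_1, bccbabccbc, XX#) ⊢ (q_0, ccbabccbc, XX#) ⊢ (q_1, cbabccbc, X#) ⊢ (q_1, babccbc, X#) ⊢ (q_0, abccbc, X#) ⊢ (q_0, bccbc, #) ⊢ (q_1, ccbc, X#) ⊢ (q_1, cbc, X#) ⊢ (q_1, bc, X#) ⊢ (q_0, c, X#) ⊢ (q_1, ε, #) ⊢ (q_1, ε, XX#)
All input consumed in state q_1 with stack XX#.

XX#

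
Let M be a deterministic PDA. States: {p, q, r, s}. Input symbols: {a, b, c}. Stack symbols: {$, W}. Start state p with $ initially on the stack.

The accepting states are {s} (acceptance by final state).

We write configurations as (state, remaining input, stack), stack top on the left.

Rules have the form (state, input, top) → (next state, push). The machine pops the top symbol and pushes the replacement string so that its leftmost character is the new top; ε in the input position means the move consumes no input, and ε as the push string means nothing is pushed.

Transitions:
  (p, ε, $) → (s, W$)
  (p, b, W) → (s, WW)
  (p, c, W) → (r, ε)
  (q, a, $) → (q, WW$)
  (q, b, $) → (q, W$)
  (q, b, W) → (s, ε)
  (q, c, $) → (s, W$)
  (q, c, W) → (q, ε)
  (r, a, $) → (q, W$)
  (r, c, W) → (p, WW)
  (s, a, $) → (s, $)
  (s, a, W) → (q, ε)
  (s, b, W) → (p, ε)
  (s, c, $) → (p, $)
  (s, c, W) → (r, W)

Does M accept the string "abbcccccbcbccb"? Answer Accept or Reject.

(p, abbcccccbcbccb, $)
  ε-move, top $: go to s, push W$ → (s, abbcccccbcbccb, W$)
  read a, top W: go to q, push ε → (q, bbcccccbcbccb, $)
  read b, top $: go to q, push W$ → (q, bcccccbcbccb, W$)
  read b, top W: go to s, push ε → (s, cccccbcbccb, $)
  read c, top $: go to p, push $ → (p, ccccbcbccb, $)
  ε-move, top $: go to s, push W$ → (s, ccccbcbccb, W$)
  read c, top W: go to r, push W → (r, cccbcbccb, W$)
  read c, top W: go to p, push WW → (p, ccbcbccb, WW$)
  read c, top W: go to r, push ε → (r, cbcbccb, W$)
  read c, top W: go to p, push WW → (p, bcbccb, WW$)
  read b, top W: go to s, push WW → (s, cbccb, WWW$)
  read c, top W: go to r, push W → (r, bccb, WWW$)
No transition applies at (r, bccb, WWW$); input not fully consumed.

Reject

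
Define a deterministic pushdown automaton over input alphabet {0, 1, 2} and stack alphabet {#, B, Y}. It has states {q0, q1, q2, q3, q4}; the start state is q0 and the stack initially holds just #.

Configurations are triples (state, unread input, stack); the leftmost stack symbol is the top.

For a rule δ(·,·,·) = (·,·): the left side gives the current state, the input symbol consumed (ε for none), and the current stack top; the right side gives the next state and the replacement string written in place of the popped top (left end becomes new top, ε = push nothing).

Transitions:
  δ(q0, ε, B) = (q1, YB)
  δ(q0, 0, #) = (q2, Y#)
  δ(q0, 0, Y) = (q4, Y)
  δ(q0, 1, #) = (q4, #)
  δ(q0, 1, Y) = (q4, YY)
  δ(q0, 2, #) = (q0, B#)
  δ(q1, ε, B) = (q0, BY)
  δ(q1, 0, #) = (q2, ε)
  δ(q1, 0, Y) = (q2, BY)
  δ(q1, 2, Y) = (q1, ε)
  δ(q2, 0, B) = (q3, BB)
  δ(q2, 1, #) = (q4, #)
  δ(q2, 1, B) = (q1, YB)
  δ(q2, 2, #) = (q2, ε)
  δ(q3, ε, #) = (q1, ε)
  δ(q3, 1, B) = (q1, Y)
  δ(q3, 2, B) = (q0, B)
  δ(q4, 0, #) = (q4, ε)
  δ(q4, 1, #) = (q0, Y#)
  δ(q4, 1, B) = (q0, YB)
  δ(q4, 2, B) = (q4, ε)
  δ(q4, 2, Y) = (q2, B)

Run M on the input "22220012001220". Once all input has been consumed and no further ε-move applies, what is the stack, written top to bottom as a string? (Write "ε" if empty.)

(q0, 22220012001220, #) ⊢ (q0, 2220012001220, B#) ⊢ (q1, 2220012001220, YB#) ⊢ (q1, 220012001220, B#) ⊢ (q0, 220012001220, BY#) ⊢ (q1, 220012001220, YBY#) ⊢ (q1, 20012001220, BY#) ⊢ (q0, 20012001220, BYY#) ⊢ (q1, 20012001220, YBYY#) ⊢ (q1, 0012001220, BYY#) ⊢ (q0, 0012001220, BYYY#) ⊢ (q1, 0012001220, YBYYY#) ⊢ (q2, 012001220, BYBYYY#) ⊢ (q3, 12001220, BBYBYYY#) ⊢ (q1, 2001220, YBYBYYY#) ⊢ (q1, 001220, BYBYYY#) ⊢ (q0, 001220, BYYBYYY#) ⊢ (q1, 001220, YBYYBYYY#) ⊢ (q2, 01220, BYBYYBYYY#) ⊢ (q3, 1220, BBYBYYBYYY#) ⊢ (q1, 220, YBYBYYBYYY#) ⊢ (q1, 20, BYBYYBYYY#) ⊢ (q0, 20, BYYBYYBYYY#) ⊢ (q1, 20, YBYYBYYBYYY#) ⊢ (q1, 0, BYYBYYBYYY#) ⊢ (q0, 0, BYYYBYYBYYY#) ⊢ (q1, 0, YBYYYBYYBYYY#) ⊢ (q2, ε, BYBYYYBYYBYYY#)
All input consumed in state q2 with stack BYBYYYBYYBYYY#.

BYBYYYBYYBYYY#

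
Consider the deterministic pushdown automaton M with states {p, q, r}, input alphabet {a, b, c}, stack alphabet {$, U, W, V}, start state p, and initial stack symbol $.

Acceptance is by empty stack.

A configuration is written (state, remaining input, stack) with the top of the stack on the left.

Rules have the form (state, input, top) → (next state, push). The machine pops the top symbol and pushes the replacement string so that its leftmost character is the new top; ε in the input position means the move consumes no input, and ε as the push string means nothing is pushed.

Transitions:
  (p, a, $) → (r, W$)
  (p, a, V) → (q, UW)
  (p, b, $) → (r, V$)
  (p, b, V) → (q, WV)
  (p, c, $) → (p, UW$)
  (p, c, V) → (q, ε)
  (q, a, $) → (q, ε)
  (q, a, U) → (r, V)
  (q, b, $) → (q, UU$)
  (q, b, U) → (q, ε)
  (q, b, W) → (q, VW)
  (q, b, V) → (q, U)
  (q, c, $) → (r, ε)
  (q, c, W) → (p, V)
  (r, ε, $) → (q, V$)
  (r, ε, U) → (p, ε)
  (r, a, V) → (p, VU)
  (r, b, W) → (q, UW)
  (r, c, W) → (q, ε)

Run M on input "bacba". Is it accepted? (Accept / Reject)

(p, bacba, $)
  read b, top $: go to r, push V$ → (r, acba, V$)
  read a, top V: go to p, push VU → (p, cba, VU$)
  read c, top V: go to q, push ε → (q, ba, U$)
  read b, top U: go to q, push ε → (q, a, $)
  read a, top $: go to q, push ε → (q, ε, ε)
All input consumed and the stack is empty.

Accept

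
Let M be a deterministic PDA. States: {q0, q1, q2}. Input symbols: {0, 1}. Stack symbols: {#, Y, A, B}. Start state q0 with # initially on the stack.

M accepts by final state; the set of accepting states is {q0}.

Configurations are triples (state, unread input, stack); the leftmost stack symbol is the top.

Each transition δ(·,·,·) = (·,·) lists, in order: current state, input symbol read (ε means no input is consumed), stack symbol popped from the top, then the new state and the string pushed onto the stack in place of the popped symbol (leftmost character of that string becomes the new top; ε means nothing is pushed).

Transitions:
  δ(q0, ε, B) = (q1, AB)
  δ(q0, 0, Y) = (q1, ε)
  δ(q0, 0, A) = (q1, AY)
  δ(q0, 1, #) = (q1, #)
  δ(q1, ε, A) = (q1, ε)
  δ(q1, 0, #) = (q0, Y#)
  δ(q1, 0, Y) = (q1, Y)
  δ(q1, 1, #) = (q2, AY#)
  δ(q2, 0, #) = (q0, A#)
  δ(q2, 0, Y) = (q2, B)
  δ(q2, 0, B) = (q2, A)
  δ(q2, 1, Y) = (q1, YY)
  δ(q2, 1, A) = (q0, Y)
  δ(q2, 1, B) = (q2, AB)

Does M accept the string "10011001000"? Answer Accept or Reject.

(q0, 10011001000, #) ⊢ (q1, 0011001000, #) ⊢ (q0, 011001000, Y#) ⊢ (q1, 11001000, #) ⊢ (q2, 1001000, AY#) ⊢ (q0, 001000, YY#) ⊢ (q1, 01000, Y#) ⊢ (q1, 1000, Y#)
No transition applies at (q1, 1000, Y#); input not fully consumed.

Reject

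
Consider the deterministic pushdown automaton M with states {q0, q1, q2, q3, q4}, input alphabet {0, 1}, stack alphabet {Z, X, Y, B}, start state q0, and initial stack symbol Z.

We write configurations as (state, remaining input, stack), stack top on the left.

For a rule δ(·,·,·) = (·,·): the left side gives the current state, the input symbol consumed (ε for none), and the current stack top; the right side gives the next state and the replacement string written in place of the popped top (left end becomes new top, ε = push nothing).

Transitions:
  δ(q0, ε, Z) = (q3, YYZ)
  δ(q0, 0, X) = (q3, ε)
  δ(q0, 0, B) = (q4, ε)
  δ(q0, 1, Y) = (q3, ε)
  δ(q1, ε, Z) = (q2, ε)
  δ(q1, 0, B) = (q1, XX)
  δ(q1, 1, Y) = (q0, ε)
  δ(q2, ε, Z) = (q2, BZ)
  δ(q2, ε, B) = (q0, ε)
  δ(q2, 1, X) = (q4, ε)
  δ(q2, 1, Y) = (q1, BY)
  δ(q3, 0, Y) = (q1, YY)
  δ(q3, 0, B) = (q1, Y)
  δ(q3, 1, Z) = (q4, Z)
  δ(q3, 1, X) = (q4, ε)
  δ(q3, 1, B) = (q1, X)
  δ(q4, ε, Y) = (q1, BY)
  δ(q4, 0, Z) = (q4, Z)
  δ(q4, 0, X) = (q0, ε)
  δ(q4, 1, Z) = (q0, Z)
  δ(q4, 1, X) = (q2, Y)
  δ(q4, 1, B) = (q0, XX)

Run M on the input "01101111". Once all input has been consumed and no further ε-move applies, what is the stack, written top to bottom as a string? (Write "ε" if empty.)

(q0, 01101111, Z) ⊢ (q3, 01101111, YYZ) ⊢ (q1, 1101111, YYYZ) ⊢ (q0, 101111, YYZ) ⊢ (q3, 01111, YZ) ⊢ (q1, 1111, YYZ) ⊢ (q0, 111, YZ) ⊢ (q3, 11, Z) ⊢ (q4, 1, Z) ⊢ (q0, ε, Z) ⊢ (q3, ε, YYZ)
All input consumed in state q3 with stack YYZ.

YYZ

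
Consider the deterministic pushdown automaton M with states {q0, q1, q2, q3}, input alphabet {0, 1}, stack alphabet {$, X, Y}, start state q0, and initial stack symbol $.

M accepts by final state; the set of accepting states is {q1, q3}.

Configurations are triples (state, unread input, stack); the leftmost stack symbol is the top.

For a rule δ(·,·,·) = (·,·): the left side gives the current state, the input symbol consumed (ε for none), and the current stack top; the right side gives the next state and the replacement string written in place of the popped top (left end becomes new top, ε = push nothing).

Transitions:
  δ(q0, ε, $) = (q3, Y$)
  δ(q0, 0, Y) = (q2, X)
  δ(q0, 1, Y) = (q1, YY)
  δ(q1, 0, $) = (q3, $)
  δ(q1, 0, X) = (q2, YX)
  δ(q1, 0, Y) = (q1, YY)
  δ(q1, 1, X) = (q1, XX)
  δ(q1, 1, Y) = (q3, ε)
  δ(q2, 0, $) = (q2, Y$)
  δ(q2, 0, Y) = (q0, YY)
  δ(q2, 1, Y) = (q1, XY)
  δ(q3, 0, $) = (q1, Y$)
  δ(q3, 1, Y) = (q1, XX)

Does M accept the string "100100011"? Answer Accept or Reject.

(q0, 100100011, $) ⊢ (q3, 100100011, Y$) ⊢ (q1, 00100011, XX$) ⊢ (q2, 0100011, YXX$) ⊢ (q0, 100011, YYXX$) ⊢ (q1, 00011, YYYXX$) ⊢ (q1, 0011, YYYYXX$) ⊢ (q1, 011, YYYYYXX$) ⊢ (q1, 11, YYYYYYXX$) ⊢ (q3, 1, YYYYYXX$) ⊢ (q1, ε, XXYYYYXX$)
All input consumed; state q1 ∈ F.

Accept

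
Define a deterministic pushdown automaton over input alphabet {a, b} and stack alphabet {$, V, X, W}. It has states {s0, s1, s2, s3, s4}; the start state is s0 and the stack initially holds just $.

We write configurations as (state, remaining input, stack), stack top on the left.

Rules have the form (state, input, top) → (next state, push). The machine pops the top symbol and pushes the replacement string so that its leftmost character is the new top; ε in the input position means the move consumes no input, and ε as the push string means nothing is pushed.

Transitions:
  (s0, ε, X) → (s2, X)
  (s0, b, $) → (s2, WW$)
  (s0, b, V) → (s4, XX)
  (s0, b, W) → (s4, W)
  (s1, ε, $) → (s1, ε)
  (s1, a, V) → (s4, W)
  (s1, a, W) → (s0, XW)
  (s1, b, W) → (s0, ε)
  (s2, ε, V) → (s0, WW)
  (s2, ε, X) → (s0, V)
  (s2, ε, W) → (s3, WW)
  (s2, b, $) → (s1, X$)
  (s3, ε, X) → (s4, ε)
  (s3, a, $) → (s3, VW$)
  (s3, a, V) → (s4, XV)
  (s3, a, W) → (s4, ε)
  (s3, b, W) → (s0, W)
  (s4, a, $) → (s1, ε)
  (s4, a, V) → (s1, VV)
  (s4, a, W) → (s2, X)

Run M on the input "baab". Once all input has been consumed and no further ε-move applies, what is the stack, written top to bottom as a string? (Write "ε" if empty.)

XXW$

(s0, baab, $) ⊢ (s2, aab, WW$) ⊢ (s3, aab, WWW$) ⊢ (s4, ab, WW$) ⊢ (s2, b, XW$) ⊢ (s0, b, VW$) ⊢ (s4, ε, XXW$)
All input consumed in state s4 with stack XXW$.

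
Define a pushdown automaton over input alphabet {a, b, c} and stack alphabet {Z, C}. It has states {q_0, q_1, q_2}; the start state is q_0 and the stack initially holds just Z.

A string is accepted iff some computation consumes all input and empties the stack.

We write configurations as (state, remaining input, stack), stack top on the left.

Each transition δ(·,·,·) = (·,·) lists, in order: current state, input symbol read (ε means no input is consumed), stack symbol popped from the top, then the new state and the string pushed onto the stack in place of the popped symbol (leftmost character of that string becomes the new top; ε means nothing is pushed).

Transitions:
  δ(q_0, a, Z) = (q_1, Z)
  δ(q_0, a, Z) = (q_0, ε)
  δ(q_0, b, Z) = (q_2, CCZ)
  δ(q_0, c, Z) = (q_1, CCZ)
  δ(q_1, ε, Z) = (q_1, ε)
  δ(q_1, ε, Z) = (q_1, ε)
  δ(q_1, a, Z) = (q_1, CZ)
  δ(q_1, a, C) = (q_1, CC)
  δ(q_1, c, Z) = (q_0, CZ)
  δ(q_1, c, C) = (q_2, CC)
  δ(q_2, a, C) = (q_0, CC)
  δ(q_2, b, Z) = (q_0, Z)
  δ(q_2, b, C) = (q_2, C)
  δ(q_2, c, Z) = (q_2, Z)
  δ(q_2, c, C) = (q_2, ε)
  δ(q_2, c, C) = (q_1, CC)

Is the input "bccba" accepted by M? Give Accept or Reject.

Accept

One accepting computation: (q_0, bccba, Z) ⊢ (q_2, ccba, CCZ) ⊢ (q_2, cba, CZ) ⊢ (q_2, ba, Z) ⊢ (q_0, a, Z) ⊢ (q_0, ε, ε)
All input consumed and the stack is empty.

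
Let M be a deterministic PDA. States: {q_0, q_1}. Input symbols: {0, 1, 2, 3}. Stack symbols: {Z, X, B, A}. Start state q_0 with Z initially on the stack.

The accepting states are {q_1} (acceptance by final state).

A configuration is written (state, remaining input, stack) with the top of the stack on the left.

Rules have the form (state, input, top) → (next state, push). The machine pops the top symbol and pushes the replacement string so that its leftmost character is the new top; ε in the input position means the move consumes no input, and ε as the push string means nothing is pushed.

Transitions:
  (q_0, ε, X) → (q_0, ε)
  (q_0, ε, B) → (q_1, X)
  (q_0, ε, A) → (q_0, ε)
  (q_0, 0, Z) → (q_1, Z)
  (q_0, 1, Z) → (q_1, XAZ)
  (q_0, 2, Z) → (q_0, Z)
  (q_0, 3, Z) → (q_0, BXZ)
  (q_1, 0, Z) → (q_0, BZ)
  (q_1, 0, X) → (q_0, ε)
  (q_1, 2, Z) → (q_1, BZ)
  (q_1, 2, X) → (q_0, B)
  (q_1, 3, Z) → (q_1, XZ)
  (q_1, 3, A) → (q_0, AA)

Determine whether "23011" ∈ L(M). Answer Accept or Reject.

(q_0, 23011, Z)
  read 2, top Z: go to q_0, push Z → (q_0, 3011, Z)
  read 3, top Z: go to q_0, push BXZ → (q_0, 011, BXZ)
  ε-move, top B: go to q_1, push X → (q_1, 011, XXZ)
  read 0, top X: go to q_0, push ε → (q_0, 11, XZ)
  ε-move, top X: go to q_0, push ε → (q_0, 11, Z)
  read 1, top Z: go to q_1, push XAZ → (q_1, 1, XAZ)
No transition applies at (q_1, 1, XAZ); input not fully consumed.

Reject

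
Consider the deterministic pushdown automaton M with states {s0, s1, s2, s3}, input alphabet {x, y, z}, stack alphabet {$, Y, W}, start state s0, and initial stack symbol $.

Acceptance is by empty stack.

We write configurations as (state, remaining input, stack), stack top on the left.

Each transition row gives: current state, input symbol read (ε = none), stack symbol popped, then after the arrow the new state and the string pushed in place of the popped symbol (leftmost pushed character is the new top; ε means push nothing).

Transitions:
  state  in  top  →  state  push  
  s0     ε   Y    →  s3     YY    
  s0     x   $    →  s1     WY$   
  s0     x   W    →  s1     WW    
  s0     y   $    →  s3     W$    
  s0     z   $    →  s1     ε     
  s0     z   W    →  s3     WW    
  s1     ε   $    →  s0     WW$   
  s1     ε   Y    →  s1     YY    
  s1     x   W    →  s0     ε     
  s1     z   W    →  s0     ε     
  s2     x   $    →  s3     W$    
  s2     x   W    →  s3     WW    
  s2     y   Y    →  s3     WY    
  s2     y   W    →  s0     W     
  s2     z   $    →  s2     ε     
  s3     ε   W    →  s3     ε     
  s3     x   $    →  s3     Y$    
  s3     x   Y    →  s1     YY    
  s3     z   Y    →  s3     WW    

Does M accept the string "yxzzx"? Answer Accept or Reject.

Reject

(s0, yxzzx, $)
  read y, top $: go to s3, push W$ → (s3, xzzx, W$)
  ε-move, top W: go to s3, push ε → (s3, xzzx, $)
  read x, top $: go to s3, push Y$ → (s3, zzx, Y$)
  read z, top Y: go to s3, push WW → (s3, zx, WW$)
  ε-move, top W: go to s3, push ε → (s3, zx, W$)
  ε-move, top W: go to s3, push ε → (s3, zx, $)
No transition applies at (s3, zx, $); input not fully consumed.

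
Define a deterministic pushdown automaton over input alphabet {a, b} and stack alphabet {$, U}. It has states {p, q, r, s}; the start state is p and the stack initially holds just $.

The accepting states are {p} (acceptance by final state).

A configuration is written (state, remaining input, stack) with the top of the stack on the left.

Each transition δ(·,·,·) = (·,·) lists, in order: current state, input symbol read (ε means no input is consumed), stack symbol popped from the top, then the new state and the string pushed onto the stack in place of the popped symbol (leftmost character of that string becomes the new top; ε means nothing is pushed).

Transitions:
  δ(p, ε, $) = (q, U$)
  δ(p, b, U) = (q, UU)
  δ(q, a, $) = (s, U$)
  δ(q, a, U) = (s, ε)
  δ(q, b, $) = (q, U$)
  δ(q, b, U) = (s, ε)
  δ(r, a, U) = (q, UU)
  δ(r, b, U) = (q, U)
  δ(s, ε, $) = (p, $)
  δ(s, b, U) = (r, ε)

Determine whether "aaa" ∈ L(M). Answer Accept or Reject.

Accept

(p, aaa, $)
  ε-move, top $: go to q, push U$ → (q, aaa, U$)
  read a, top U: go to s, push ε → (s, aa, $)
  ε-move, top $: go to p, push $ → (p, aa, $)
  ε-move, top $: go to q, push U$ → (q, aa, U$)
  read a, top U: go to s, push ε → (s, a, $)
  ε-move, top $: go to p, push $ → (p, a, $)
  ε-move, top $: go to q, push U$ → (q, a, U$)
  read a, top U: go to s, push ε → (s, ε, $)
  ε-move, top $: go to p, push $ → (p, ε, $)
All input consumed; state p ∈ F.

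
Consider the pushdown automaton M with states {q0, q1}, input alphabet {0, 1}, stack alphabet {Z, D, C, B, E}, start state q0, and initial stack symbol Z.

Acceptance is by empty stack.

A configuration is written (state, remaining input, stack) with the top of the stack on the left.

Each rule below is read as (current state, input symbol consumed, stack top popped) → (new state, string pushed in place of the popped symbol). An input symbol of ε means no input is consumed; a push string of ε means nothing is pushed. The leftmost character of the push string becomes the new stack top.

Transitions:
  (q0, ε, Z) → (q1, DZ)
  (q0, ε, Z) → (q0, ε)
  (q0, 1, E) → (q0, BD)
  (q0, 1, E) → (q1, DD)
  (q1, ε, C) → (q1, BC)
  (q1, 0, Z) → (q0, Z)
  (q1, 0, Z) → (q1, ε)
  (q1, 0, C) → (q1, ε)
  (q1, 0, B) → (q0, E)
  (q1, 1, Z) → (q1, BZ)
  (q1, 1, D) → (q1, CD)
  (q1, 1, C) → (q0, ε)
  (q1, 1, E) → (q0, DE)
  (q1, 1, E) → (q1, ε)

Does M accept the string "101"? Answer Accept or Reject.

No computation consumes all input and empties the stack.

Reject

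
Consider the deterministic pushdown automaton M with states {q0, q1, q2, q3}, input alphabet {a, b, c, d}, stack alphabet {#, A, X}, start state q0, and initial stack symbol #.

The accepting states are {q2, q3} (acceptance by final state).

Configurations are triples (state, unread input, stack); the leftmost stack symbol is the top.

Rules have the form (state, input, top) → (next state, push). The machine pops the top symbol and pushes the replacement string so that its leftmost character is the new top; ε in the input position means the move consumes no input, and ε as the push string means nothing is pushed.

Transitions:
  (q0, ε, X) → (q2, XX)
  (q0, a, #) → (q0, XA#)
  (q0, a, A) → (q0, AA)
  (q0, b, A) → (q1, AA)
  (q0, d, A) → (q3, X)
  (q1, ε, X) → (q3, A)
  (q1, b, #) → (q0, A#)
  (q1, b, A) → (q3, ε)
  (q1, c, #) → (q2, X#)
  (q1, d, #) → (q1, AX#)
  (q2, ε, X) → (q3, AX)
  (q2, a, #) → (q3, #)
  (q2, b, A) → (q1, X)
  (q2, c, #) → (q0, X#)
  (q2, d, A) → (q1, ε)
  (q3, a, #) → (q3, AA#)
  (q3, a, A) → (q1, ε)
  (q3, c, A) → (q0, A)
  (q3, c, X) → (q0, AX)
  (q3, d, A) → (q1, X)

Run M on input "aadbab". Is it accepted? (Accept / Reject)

Reject

(q0, aadbab, #)
  read a, top #: go to q0, push XA# → (q0, adbab, XA#)
  ε-move, top X: go to q2, push XX → (q2, adbab, XXA#)
  ε-move, top X: go to q3, push AX → (q3, adbab, AXXA#)
  read a, top A: go to q1, push ε → (q1, dbab, XXA#)
  ε-move, top X: go to q3, push A → (q3, dbab, AXA#)
  read d, top A: go to q1, push X → (q1, bab, XXA#)
  ε-move, top X: go to q3, push A → (q3, bab, AXA#)
No transition applies at (q3, bab, AXA#); input not fully consumed.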